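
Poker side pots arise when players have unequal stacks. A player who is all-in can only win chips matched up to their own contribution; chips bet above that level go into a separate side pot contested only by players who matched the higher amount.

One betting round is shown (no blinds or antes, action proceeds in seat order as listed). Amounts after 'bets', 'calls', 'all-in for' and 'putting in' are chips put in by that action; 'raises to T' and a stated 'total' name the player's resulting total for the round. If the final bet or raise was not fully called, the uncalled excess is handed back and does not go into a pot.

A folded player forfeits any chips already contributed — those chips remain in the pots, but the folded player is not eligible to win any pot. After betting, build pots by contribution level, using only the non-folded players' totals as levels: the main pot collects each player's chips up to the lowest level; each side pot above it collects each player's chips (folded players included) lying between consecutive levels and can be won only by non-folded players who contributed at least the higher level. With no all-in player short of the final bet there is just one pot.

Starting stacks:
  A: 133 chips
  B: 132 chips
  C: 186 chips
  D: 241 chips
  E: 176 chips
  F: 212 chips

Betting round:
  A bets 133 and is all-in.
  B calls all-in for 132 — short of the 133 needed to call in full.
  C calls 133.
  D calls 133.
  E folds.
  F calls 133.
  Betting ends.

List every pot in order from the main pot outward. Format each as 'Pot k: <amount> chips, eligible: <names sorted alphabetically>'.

Pot 1: 660 chips, eligible: A, B, C, D, F
Pot 2: 4 chips, eligible: A, C, D, F

Derivation:
Contributions: A=133, B=132, C=133, D=133, F=133
Folded: E
Pot levels (distinct totals of non-folded players): 132, 133
Layer 1-132: 132 each from A, B, C, D, F = 132*5 = 660 chips; eligible A, B, C, D, F
Layer 133-133: 1 each from A, C, D, F = 1*4 = 4 chips; eligible A, C, D, F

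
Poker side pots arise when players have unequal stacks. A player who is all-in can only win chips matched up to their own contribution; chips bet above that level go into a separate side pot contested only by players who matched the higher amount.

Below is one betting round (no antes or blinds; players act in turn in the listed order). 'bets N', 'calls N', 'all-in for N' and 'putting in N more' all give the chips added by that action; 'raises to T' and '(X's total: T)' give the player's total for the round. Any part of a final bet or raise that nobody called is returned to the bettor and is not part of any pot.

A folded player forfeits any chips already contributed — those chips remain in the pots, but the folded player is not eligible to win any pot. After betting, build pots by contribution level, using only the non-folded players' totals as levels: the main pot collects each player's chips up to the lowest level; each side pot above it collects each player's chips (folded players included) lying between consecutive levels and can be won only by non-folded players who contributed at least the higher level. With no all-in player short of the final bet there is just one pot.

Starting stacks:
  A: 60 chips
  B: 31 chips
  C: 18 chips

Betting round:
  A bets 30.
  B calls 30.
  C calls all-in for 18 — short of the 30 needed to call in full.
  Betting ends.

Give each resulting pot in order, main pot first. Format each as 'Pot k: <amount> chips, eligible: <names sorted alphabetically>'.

Contributions: A=30, B=30, C=18
Pot levels (distinct totals of non-folded players): 18, 30
Layer 1-18: 18 each from A, B, C = 18*3 = 54 chips; eligible A, B, C
Layer 19-30: 12 each from A, B = 12*2 = 24 chips; eligible A, B

Pot 1: 54 chips, eligible: A, B, C
Pot 2: 24 chips, eligible: A, B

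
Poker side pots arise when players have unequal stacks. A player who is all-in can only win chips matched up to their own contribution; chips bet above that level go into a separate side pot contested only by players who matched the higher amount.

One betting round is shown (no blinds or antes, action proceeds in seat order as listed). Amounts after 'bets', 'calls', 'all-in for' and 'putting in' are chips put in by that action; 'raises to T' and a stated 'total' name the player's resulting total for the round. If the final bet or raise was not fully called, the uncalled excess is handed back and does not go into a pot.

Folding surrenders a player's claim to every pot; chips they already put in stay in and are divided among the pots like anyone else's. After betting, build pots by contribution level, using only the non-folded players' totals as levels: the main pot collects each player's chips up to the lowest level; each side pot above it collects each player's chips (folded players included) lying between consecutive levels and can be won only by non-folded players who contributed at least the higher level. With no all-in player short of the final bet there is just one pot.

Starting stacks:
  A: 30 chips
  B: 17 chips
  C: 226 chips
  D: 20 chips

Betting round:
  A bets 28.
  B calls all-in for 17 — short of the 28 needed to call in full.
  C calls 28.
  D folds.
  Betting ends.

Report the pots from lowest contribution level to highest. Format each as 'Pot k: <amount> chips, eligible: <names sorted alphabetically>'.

Pot 1: 51 chips, eligible: A, B, C
Pot 2: 22 chips, eligible: A, C

Derivation:
Contributions: A=28, B=17, C=28
Folded: D
Pot levels (distinct totals of non-folded players): 17, 28
Layer 1-17: 17 each from A, B, C = 17*3 = 51 chips; eligible A, B, C
Layer 18-28: 11 each from A, C = 11*2 = 22 chips; eligible A, C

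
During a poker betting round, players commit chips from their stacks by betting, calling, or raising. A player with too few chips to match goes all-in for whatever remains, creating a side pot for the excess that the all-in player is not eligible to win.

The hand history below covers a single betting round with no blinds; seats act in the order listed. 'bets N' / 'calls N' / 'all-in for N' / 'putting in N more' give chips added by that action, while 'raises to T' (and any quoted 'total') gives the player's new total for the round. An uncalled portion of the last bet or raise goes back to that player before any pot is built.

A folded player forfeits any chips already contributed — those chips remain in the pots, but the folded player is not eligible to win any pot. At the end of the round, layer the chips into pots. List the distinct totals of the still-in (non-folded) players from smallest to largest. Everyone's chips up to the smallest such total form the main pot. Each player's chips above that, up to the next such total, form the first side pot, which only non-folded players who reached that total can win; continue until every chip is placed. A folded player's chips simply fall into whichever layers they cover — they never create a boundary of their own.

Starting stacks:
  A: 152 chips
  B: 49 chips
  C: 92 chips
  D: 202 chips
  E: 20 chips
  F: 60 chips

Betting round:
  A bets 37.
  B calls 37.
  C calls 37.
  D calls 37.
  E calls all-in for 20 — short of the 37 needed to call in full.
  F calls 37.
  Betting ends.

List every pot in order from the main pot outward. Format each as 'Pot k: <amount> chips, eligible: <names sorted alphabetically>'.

Contributions: A=37, B=37, C=37, D=37, E=20, F=37
Pot levels (distinct totals of non-folded players): 20, 37
Layer 1-20: 20 each from A, B, C, D, E, F = 20*6 = 120 chips; eligible A, B, C, D, E, F
Layer 21-37: 17 each from A, B, C, D, F = 17*5 = 85 chips; eligible A, B, C, D, F

Pot 1: 120 chips, eligible: A, B, C, D, E, F
Pot 2: 85 chips, eligible: A, B, C, D, F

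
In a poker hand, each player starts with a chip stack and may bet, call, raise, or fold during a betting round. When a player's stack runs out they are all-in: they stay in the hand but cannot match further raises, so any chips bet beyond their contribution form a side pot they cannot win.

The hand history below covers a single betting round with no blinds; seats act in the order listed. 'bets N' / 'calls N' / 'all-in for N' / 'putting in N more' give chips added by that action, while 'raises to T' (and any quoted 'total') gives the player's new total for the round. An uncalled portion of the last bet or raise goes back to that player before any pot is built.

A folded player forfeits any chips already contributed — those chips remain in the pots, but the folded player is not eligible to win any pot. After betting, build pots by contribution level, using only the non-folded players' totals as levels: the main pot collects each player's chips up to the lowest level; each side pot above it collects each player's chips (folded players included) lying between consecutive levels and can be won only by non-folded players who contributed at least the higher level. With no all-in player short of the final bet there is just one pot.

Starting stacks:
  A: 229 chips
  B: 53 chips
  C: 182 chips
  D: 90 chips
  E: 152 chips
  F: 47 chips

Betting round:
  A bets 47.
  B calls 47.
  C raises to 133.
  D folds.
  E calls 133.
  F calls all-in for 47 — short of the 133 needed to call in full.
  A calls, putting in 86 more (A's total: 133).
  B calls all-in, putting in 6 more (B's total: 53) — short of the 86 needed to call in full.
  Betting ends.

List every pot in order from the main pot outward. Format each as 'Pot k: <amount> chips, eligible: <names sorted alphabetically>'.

Contributions: A=133, B=53, C=133, E=133, F=47
Folded: D
Pot levels (distinct totals of non-folded players): 47, 53, 133
Layer 1-47: 47 each from A, B, C, E, F = 47*5 = 235 chips; eligible A, B, C, E, F
Layer 48-53: 6 each from A, B, C, E = 6*4 = 24 chips; eligible A, B, C, E
Layer 54-133: 80 each from A, C, E = 80*3 = 240 chips; eligible A, C, E

Pot 1: 235 chips, eligible: A, B, C, E, F
Pot 2: 24 chips, eligible: A, B, C, E
Pot 3: 240 chips, eligible: A, C, E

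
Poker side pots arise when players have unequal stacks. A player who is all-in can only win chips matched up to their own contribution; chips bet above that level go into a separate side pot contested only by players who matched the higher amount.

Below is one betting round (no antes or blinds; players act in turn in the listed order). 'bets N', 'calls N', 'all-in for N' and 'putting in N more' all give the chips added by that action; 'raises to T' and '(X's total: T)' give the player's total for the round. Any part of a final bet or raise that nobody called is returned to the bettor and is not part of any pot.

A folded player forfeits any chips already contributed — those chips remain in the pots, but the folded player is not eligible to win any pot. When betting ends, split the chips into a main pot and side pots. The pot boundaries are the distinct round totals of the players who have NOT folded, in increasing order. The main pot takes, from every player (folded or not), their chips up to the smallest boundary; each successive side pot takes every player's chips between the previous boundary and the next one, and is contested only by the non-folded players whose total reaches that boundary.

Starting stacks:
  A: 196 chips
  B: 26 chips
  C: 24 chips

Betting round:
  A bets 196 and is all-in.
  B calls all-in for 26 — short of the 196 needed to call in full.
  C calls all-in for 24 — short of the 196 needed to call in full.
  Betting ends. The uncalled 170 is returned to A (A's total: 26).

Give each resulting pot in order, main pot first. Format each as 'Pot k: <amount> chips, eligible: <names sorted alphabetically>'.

Contributions (after 170 returned to A): A=26, B=26, C=24
Pot levels (distinct totals of non-folded players): 24, 26
Layer 1-24: 24 each from A, B, C = 24*3 = 72 chips; eligible A, B, C
Layer 25-26: 2 each from A, B = 2*2 = 4 chips; eligible A, B

Pot 1: 72 chips, eligible: A, B, C
Pot 2: 4 chips, eligible: A, B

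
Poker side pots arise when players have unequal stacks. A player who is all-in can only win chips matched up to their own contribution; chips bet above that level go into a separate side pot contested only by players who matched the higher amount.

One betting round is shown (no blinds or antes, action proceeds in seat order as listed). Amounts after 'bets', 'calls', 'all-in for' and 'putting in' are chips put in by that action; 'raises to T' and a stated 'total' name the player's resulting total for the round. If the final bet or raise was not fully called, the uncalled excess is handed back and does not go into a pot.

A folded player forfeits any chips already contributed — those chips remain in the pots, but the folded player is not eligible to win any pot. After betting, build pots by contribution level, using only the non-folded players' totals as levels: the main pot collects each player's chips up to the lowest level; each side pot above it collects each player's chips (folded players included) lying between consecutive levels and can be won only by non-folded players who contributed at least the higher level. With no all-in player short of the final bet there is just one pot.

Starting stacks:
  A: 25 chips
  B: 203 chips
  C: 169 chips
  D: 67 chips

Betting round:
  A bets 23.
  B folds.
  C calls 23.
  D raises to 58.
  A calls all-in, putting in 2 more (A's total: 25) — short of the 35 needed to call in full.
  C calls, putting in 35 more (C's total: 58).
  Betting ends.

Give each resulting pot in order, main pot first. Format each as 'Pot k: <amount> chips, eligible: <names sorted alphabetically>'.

Contributions: A=25, C=58, D=58
Folded: B
Pot levels (distinct totals of non-folded players): 25, 58
Layer 1-25: 25 each from A, C, D = 25*3 = 75 chips; eligible A, C, D
Layer 26-58: 33 each from C, D = 33*2 = 66 chips; eligible C, D

Pot 1: 75 chips, eligible: A, C, D
Pot 2: 66 chips, eligible: C, D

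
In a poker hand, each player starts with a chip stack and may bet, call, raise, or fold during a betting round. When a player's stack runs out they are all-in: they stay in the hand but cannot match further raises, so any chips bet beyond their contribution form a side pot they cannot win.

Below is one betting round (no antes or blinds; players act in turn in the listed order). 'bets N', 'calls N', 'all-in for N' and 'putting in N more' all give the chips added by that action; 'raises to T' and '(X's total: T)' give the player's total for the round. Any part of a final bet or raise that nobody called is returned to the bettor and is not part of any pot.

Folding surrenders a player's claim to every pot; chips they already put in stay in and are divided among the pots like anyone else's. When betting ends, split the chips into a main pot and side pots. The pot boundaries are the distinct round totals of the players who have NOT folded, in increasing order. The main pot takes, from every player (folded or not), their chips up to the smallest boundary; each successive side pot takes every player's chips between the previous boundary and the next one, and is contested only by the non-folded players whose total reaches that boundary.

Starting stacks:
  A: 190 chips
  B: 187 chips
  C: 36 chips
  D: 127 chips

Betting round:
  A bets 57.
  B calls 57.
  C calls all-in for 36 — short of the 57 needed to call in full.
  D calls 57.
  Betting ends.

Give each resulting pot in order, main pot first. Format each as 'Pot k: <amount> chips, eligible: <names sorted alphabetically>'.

Contributions: A=57, B=57, C=36, D=57
Pot levels (distinct totals of non-folded players): 36, 57
Layer 1-36: 36 each from A, B, C, D = 36*4 = 144 chips; eligible A, B, C, D
Layer 37-57: 21 each from A, B, D = 21*3 = 63 chips; eligible A, B, D

Pot 1: 144 chips, eligible: A, B, C, D
Pot 2: 63 chips, eligible: A, B, D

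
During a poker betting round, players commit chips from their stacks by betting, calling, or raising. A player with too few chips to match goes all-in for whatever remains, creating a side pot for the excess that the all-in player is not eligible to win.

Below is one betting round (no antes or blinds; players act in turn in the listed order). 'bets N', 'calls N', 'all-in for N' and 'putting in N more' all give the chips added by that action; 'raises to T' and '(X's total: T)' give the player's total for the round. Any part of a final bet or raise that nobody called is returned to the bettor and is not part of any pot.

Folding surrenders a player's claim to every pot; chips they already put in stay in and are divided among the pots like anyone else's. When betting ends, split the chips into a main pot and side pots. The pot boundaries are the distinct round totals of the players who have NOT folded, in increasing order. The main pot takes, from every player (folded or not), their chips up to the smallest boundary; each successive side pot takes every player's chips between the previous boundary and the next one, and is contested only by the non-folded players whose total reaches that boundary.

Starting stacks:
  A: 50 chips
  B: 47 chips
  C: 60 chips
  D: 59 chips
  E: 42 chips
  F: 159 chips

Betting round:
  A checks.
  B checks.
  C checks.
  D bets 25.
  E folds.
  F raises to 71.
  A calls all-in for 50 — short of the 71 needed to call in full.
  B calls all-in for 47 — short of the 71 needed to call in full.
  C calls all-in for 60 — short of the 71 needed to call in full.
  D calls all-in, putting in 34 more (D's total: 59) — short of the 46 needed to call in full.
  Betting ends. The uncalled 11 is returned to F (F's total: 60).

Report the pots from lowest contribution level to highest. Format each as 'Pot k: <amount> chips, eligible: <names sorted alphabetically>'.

Contributions (after 11 returned to F): A=50, B=47, C=60, D=59, F=60
Folded: E
Pot levels (distinct totals of non-folded players): 47, 50, 59, 60
Layer 1-47: 47 each from A, B, C, D, F = 47*5 = 235 chips; eligible A, B, C, D, F
Layer 48-50: 3 each from A, C, D, F = 3*4 = 12 chips; eligible A, C, D, F
Layer 51-59: 9 each from C, D, F = 9*3 = 27 chips; eligible C, D, F
Layer 60-60: 1 each from C, F = 1*2 = 2 chips; eligible C, F

Pot 1: 235 chips, eligible: A, B, C, D, F
Pot 2: 12 chips, eligible: A, C, D, F
Pot 3: 27 chips, eligible: C, D, F
Pot 4: 2 chips, eligible: C, F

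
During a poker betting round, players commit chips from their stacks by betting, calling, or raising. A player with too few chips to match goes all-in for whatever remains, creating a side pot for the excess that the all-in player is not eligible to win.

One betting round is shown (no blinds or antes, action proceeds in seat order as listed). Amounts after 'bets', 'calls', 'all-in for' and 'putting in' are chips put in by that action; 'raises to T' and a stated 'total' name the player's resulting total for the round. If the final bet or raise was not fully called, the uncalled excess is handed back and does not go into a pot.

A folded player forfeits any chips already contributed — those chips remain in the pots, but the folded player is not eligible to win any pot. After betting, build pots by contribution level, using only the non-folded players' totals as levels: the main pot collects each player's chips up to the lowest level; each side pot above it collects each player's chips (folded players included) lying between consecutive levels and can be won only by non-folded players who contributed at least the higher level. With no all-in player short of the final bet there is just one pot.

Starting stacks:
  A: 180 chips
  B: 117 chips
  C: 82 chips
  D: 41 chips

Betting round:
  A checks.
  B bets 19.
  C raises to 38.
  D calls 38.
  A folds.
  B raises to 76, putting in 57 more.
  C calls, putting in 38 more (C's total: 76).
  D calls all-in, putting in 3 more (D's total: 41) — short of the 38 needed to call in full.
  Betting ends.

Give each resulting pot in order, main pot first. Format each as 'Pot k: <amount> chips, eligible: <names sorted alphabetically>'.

Contributions: B=76, C=76, D=41
Folded: A
Pot levels (distinct totals of non-folded players): 41, 76
Layer 1-41: 41 each from B, C, D = 41*3 = 123 chips; eligible B, C, D
Layer 42-76: 35 each from B, C = 35*2 = 70 chips; eligible B, C

Pot 1: 123 chips, eligible: B, C, D
Pot 2: 70 chips, eligible: B, C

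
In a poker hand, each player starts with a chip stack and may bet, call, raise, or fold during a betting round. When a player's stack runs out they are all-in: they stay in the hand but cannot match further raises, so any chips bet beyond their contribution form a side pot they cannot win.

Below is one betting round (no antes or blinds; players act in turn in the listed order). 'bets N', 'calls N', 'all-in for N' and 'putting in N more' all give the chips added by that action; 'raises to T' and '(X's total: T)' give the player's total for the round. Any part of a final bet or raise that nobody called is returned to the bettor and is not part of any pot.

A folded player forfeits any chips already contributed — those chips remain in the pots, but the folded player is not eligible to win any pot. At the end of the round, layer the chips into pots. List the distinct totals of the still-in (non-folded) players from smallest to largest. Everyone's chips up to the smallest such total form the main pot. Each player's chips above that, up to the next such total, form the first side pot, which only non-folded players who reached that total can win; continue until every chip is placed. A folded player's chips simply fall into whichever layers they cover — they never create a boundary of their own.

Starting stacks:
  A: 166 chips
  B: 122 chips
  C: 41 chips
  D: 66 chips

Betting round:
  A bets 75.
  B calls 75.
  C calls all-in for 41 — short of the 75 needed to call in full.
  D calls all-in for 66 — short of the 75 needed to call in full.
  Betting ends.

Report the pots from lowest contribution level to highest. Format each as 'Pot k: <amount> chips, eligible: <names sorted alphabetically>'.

Pot 1: 164 chips, eligible: A, B, C, D
Pot 2: 75 chips, eligible: A, B, D
Pot 3: 18 chips, eligible: A, B

Derivation:
Contributions: A=75, B=75, C=41, D=66
Pot levels (distinct totals of non-folded players): 41, 66, 75
Layer 1-41: 41 each from A, B, C, D = 41*4 = 164 chips; eligible A, B, C, D
Layer 42-66: 25 each from A, B, D = 25*3 = 75 chips; eligible A, B, D
Layer 67-75: 9 each from A, B = 9*2 = 18 chips; eligible A, B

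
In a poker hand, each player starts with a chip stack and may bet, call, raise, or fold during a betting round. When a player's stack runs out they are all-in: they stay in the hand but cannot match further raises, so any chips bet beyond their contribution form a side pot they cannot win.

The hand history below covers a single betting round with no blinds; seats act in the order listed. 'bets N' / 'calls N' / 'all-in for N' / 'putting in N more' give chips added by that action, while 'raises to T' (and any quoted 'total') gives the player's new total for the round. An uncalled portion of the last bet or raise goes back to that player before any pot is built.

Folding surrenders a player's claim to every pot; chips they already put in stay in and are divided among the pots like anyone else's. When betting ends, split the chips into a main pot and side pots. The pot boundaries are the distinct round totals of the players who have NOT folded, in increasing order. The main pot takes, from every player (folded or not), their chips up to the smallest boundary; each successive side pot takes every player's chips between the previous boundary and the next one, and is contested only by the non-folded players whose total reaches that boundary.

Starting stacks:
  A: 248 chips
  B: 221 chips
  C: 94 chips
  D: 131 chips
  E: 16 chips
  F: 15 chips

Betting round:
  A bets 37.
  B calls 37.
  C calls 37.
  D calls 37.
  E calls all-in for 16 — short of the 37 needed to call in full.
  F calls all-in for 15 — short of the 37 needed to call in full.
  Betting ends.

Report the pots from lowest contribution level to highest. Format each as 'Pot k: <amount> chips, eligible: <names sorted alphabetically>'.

Pot 1: 90 chips, eligible: A, B, C, D, E, F
Pot 2: 5 chips, eligible: A, B, C, D, E
Pot 3: 84 chips, eligible: A, B, C, D

Derivation:
Contributions: A=37, B=37, C=37, D=37, E=16, F=15
Pot levels (distinct totals of non-folded players): 15, 16, 37
Layer 1-15: 15 each from A, B, C, D, E, F = 15*6 = 90 chips; eligible A, B, C, D, E, F
Layer 16-16: 1 each from A, B, C, D, E = 1*5 = 5 chips; eligible A, B, C, D, E
Layer 17-37: 21 each from A, B, C, D = 21*4 = 84 chips; eligible A, B, C, D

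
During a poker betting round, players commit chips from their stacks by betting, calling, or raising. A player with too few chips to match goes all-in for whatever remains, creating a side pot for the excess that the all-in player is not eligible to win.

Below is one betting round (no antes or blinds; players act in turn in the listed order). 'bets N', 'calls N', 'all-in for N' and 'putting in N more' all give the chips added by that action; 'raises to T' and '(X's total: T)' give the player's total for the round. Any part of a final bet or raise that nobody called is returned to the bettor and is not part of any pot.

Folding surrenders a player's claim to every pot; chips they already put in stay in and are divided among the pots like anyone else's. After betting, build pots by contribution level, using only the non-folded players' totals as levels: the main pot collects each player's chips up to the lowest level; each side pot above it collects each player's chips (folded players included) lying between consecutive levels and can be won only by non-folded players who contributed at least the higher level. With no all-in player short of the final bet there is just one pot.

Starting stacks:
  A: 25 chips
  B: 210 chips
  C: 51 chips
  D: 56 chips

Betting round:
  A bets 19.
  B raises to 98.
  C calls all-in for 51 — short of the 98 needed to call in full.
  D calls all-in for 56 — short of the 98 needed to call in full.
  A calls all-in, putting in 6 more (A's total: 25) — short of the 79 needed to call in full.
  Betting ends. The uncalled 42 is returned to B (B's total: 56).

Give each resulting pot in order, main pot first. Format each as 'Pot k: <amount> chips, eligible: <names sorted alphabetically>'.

Pot 1: 100 chips, eligible: A, B, C, D
Pot 2: 78 chips, eligible: B, C, D
Pot 3: 10 chips, eligible: B, D

Derivation:
Contributions (after 42 returned to B): A=25, B=56, C=51, D=56
Pot levels (distinct totals of non-folded players): 25, 51, 56
Layer 1-25: 25 each from A, B, C, D = 25*4 = 100 chips; eligible A, B, C, D
Layer 26-51: 26 each from B, C, D = 26*3 = 78 chips; eligible B, C, D
Layer 52-56: 5 each from B, D = 5*2 = 10 chips; eligible B, D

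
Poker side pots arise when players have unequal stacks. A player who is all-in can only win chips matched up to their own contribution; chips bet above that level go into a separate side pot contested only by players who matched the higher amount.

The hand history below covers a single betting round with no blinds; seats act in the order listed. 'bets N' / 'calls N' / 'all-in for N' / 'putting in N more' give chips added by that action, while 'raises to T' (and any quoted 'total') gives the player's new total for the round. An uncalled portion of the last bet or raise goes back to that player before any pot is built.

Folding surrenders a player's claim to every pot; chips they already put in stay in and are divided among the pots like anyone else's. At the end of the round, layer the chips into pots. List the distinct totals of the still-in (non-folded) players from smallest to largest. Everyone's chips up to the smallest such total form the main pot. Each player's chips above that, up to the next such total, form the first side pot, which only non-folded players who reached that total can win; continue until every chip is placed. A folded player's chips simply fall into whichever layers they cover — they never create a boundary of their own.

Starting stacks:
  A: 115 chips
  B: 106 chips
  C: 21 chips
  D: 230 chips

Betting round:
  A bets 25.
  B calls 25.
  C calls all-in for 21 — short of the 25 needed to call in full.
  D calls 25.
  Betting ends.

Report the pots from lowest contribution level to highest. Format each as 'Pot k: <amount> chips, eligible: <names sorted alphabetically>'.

Pot 1: 84 chips, eligible: A, B, C, D
Pot 2: 12 chips, eligible: A, B, D

Derivation:
Contributions: A=25, B=25, C=21, D=25
Pot levels (distinct totals of non-folded players): 21, 25
Layer 1-21: 21 each from A, B, C, D = 21*4 = 84 chips; eligible A, B, C, D
Layer 22-25: 4 each from A, B, D = 4*3 = 12 chips; eligible A, B, D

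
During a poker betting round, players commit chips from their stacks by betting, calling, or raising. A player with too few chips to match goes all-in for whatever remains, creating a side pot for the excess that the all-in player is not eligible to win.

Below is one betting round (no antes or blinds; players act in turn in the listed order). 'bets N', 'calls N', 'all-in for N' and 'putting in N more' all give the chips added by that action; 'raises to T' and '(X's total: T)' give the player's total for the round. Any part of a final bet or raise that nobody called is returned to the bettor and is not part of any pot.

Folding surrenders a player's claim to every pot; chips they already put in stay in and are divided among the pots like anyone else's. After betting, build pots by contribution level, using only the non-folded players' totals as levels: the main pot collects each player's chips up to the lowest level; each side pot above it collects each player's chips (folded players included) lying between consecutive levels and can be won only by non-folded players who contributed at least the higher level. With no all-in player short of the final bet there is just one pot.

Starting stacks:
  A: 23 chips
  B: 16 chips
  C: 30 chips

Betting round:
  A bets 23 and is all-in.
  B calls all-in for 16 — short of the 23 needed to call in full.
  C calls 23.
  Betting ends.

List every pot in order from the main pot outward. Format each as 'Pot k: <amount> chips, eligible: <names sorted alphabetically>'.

Contributions: A=23, B=16, C=23
Pot levels (distinct totals of non-folded players): 16, 23
Layer 1-16: 16 each from A, B, C = 16*3 = 48 chips; eligible A, B, C
Layer 17-23: 7 each from A, C = 7*2 = 14 chips; eligible A, C

Pot 1: 48 chips, eligible: A, B, C
Pot 2: 14 chips, eligible: A, C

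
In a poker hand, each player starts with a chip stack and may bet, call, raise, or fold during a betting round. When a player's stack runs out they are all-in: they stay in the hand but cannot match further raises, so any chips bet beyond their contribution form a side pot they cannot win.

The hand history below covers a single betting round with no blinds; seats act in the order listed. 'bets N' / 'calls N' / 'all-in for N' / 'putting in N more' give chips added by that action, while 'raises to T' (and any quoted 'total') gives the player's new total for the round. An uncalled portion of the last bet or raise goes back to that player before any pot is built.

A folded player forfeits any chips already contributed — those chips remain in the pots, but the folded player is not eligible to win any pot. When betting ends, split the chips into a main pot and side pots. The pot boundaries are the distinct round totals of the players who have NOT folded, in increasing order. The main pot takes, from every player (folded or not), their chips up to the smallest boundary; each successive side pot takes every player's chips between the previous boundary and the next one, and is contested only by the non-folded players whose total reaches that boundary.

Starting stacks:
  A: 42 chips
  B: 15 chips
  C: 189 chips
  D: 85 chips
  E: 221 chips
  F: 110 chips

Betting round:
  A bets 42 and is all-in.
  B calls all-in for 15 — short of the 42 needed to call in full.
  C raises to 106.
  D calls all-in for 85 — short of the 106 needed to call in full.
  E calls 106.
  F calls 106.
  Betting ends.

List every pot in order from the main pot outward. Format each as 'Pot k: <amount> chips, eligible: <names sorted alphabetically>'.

Pot 1: 90 chips, eligible: A, B, C, D, E, F
Pot 2: 135 chips, eligible: A, C, D, E, F
Pot 3: 172 chips, eligible: C, D, E, F
Pot 4: 63 chips, eligible: C, E, F

Derivation:
Contributions: A=42, B=15, C=106, D=85, E=106, F=106
Pot levels (distinct totals of non-folded players): 15, 42, 85, 106
Layer 1-15: 15 each from A, B, C, D, E, F = 15*6 = 90 chips; eligible A, B, C, D, E, F
Layer 16-42: 27 each from A, C, D, E, F = 27*5 = 135 chips; eligible A, C, D, E, F
Layer 43-85: 43 each from C, D, E, F = 43*4 = 172 chips; eligible C, D, E, F
Layer 86-106: 21 each from C, E, F = 21*3 = 63 chips; eligible C, E, F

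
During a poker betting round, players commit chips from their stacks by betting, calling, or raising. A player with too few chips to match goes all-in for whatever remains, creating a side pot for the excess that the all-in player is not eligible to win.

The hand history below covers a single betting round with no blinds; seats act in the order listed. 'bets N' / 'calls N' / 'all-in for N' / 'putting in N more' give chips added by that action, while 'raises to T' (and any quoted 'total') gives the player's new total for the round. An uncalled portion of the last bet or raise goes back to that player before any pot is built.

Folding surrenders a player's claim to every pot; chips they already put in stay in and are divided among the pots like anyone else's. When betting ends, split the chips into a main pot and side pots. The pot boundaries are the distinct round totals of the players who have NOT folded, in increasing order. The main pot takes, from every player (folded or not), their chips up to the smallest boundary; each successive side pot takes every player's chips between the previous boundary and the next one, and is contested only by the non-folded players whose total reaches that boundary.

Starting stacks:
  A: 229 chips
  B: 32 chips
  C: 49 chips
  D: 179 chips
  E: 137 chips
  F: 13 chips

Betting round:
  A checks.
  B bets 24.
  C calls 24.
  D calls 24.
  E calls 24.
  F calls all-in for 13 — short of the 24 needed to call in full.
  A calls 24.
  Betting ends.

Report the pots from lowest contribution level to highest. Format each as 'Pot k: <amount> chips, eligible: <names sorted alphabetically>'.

Pot 1: 78 chips, eligible: A, B, C, D, E, F
Pot 2: 55 chips, eligible: A, B, C, D, E

Derivation:
Contributions: A=24, B=24, C=24, D=24, E=24, F=13
Pot levels (distinct totals of non-folded players): 13, 24
Layer 1-13: 13 each from A, B, C, D, E, F = 13*6 = 78 chips; eligible A, B, C, D, E, F
Layer 14-24: 11 each from A, B, C, D, E = 11*5 = 55 chips; eligible A, B, C, D, E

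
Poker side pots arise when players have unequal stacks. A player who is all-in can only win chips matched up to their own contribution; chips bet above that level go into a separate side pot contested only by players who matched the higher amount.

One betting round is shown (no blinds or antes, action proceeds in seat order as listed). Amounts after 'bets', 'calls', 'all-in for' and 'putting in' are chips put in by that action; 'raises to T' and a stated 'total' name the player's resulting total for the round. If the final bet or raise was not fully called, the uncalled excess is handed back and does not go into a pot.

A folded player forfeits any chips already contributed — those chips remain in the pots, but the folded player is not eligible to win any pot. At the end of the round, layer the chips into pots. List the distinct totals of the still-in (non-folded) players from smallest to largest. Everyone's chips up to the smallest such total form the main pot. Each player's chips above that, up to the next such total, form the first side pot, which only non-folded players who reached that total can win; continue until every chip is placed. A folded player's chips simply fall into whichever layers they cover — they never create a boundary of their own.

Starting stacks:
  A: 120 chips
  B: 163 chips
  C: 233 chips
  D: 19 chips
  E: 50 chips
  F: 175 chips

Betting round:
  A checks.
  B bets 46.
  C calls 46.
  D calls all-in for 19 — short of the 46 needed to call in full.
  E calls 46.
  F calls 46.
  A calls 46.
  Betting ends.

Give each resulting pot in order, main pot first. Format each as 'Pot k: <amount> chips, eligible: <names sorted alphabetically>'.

Contributions: A=46, B=46, C=46, D=19, E=46, F=46
Pot levels (distinct totals of non-folded players): 19, 46
Layer 1-19: 19 each from A, B, C, D, E, F = 19*6 = 114 chips; eligible A, B, C, D, E, F
Layer 20-46: 27 each from A, B, C, E, F = 27*5 = 135 chips; eligible A, B, C, E, F

Pot 1: 114 chips, eligible: A, B, C, D, E, F
Pot 2: 135 chips, eligible: A, B, C, E, F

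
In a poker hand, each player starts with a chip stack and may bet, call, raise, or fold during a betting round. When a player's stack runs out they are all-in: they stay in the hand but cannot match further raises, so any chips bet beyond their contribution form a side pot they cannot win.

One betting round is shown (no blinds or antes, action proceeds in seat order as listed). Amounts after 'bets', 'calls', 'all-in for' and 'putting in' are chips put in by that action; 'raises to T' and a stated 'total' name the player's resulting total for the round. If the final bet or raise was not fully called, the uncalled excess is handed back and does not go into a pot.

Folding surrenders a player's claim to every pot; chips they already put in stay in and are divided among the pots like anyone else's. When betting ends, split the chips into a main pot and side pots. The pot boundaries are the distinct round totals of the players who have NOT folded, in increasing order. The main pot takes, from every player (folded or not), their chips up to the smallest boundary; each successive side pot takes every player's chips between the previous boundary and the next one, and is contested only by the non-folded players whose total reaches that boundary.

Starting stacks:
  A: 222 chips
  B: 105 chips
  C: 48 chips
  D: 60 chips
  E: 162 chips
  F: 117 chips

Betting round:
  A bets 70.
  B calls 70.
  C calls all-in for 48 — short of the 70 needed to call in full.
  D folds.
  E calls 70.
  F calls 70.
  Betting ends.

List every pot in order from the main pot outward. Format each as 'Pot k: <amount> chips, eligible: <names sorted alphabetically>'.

Contributions: A=70, B=70, C=48, E=70, F=70
Folded: D
Pot levels (distinct totals of non-folded players): 48, 70
Layer 1-48: 48 each from A, B, C, E, F = 48*5 = 240 chips; eligible A, B, C, E, F
Layer 49-70: 22 each from A, B, E, F = 22*4 = 88 chips; eligible A, B, E, F

Pot 1: 240 chips, eligible: A, B, C, E, F
Pot 2: 88 chips, eligible: A, B, E, F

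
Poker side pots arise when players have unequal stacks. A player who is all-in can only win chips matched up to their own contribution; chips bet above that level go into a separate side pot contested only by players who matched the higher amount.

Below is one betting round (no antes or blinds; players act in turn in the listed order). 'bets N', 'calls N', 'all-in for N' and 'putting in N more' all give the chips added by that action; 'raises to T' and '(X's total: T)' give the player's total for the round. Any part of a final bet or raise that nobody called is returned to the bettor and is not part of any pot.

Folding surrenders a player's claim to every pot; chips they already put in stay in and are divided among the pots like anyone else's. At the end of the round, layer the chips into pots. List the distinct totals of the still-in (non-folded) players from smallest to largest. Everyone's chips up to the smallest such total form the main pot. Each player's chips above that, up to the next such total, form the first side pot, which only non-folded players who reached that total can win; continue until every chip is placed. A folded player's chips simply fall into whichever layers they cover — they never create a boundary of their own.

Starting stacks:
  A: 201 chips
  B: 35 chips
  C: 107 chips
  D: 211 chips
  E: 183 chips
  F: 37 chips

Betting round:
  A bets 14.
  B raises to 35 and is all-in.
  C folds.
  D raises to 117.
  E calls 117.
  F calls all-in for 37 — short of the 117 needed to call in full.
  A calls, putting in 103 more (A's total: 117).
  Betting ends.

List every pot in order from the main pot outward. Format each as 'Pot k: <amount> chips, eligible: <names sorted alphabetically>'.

Pot 1: 175 chips, eligible: A, B, D, E, F
Pot 2: 8 chips, eligible: A, D, E, F
Pot 3: 240 chips, eligible: A, D, E

Derivation:
Contributions: A=117, B=35, D=117, E=117, F=37
Folded: C
Pot levels (distinct totals of non-folded players): 35, 37, 117
Layer 1-35: 35 each from A, B, D, E, F = 35*5 = 175 chips; eligible A, B, D, E, F
Layer 36-37: 2 each from A, D, E, F = 2*4 = 8 chips; eligible A, D, E, F
Layer 38-117: 80 each from A, D, E = 80*3 = 240 chips; eligible A, D, E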